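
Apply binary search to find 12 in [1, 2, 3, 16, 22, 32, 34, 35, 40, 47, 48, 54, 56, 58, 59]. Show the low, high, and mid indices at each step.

Binary search for 12 in [1, 2, 3, 16, 22, 32, 34, 35, 40, 47, 48, 54, 56, 58, 59]:

lo=0, hi=14, mid=7, arr[mid]=35 -> 35 > 12, search left half
lo=0, hi=6, mid=3, arr[mid]=16 -> 16 > 12, search left half
lo=0, hi=2, mid=1, arr[mid]=2 -> 2 < 12, search right half
lo=2, hi=2, mid=2, arr[mid]=3 -> 3 < 12, search right half
lo=3 > hi=2, target 12 not found

Binary search determines that 12 is not in the array after 4 comparisons. The search space was exhausted without finding the target.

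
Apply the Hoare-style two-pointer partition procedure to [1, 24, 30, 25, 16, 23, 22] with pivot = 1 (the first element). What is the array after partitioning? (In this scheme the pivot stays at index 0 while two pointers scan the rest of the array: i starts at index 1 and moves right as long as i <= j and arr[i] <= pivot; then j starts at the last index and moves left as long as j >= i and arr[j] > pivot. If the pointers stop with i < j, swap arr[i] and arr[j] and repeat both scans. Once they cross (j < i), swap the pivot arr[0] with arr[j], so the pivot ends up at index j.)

Hoare-style two-pointer partition with pivot = 1:

Initial array: [1, 24, 30, 25, 16, 23, 22]

Pointers start at i = 1, j = 6.
i ends at 1, j ends at 0: the pointers have crossed (j < i), so scanning stops.

j = 0, so swapping arr[0] with arr[j] leaves the pivot at position 0: [1, 24, 30, 25, 16, 23, 22]
Pivot position: 0

After partitioning with pivot 1, the array becomes [1, 24, 30, 25, 16, 23, 22]. The pivot is placed at index 0. All elements to the left of the pivot are <= 1, and all elements to the right are > 1.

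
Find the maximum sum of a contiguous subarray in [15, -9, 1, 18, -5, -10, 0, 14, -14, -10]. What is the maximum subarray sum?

Using Kadane's algorithm on [15, -9, 1, 18, -5, -10, 0, 14, -14, -10]:

Scanning through the array:
Position 1 (value -9): max_ending_here = 6, max_so_far = 15
Position 2 (value 1): max_ending_here = 7, max_so_far = 15
Position 3 (value 18): max_ending_here = 25, max_so_far = 25
Position 4 (value -5): max_ending_here = 20, max_so_far = 25
Position 5 (value -10): max_ending_here = 10, max_so_far = 25
Position 6 (value 0): max_ending_here = 10, max_so_far = 25
Position 7 (value 14): max_ending_here = 24, max_so_far = 25
Position 8 (value -14): max_ending_here = 10, max_so_far = 25
Position 9 (value -10): max_ending_here = 0, max_so_far = 25

Maximum subarray: [15, -9, 1, 18]
Maximum sum: 25

The maximum subarray is [15, -9, 1, 18] with sum 25. This subarray runs from index 0 to index 3.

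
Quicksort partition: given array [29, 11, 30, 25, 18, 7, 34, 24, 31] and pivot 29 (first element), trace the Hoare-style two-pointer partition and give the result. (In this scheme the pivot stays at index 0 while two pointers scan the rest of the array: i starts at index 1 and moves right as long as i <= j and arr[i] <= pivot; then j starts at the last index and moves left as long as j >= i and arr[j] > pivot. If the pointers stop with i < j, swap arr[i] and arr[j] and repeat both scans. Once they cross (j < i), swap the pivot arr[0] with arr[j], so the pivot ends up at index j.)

Hoare-style two-pointer partition with pivot = 29:

Initial array: [29, 11, 30, 25, 18, 7, 34, 24, 31]

Pointers start at i = 1, j = 8.
i stops at index 2 (arr[2]=30 > 29), j stops at index 7 (arr[7]=24 <= 29): swap arr[2] and arr[7], array becomes [29, 11, 24, 25, 18, 7, 34, 30, 31]
i ends at 6, j ends at 5: the pointers have crossed (j < i), so scanning stops.

Swap pivot arr[0] with arr[5] to place pivot at position 5: [7, 11, 24, 25, 18, 29, 34, 30, 31]
Pivot position: 5

After partitioning with pivot 29, the array becomes [7, 11, 24, 25, 18, 29, 34, 30, 31]. The pivot is placed at index 5. All elements to the left of the pivot are <= 29, and all elements to the right are > 29.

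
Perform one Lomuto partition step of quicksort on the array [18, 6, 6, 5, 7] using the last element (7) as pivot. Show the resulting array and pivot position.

Lomuto partition with pivot = 7:

Initial array: [18, 6, 6, 5, 7]

arr[0]=18 > 7: no swap
arr[1]=6 <= 7: swap with position 0, array becomes [6, 18, 6, 5, 7]
arr[2]=6 <= 7: swap with position 1, array becomes [6, 6, 18, 5, 7]
arr[3]=5 <= 7: swap with position 2, array becomes [6, 6, 5, 18, 7]

Place pivot at position 3: [6, 6, 5, 7, 18]
Pivot position: 3

After partitioning with pivot 7, the array becomes [6, 6, 5, 7, 18]. The pivot is placed at index 3. All elements to the left of the pivot are <= 7, and all elements to the right are > 7.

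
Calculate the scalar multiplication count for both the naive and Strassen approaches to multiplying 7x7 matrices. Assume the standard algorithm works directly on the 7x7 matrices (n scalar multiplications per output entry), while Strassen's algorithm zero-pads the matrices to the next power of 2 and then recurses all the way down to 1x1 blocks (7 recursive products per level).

Matrix multiplication for 7x7 matrices:

Strassen's algorithm requires power-of-2 dimensions. Pad 7x7 to 8x8 (next power of 2).

Standard algorithm: 7^3 = 343 multiplications
Strassen's algorithm: 7^(log2(8)) = 7^3 = 343 multiplications
Savings: 343 - 343 = 0 multiplications

Standard: 343 multiplications (7^3). Strassen: 343 multiplications (7^3, after padding to 8x8). Strassen reduces 8 recursive multiplications to 7 at each level.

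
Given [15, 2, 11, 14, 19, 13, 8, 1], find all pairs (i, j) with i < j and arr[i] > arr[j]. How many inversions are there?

Finding inversions in [15, 2, 11, 14, 19, 13, 8, 1]:

(0, 1): arr[0]=15 > arr[1]=2
(0, 2): arr[0]=15 > arr[2]=11
(0, 3): arr[0]=15 > arr[3]=14
(0, 5): arr[0]=15 > arr[5]=13
(0, 6): arr[0]=15 > arr[6]=8
(0, 7): arr[0]=15 > arr[7]=1
(1, 7): arr[1]=2 > arr[7]=1
(2, 6): arr[2]=11 > arr[6]=8
(2, 7): arr[2]=11 > arr[7]=1
(3, 5): arr[3]=14 > arr[5]=13
(3, 6): arr[3]=14 > arr[6]=8
(3, 7): arr[3]=14 > arr[7]=1
(4, 5): arr[4]=19 > arr[5]=13
(4, 6): arr[4]=19 > arr[6]=8
(4, 7): arr[4]=19 > arr[7]=1
(5, 6): arr[5]=13 > arr[6]=8
(5, 7): arr[5]=13 > arr[7]=1
(6, 7): arr[6]=8 > arr[7]=1

Total inversions: 18

The array has 18 inversion(s): (0,1), (0,2), (0,3), (0,5), (0,6), (0,7), (1,7), (2,6), (2,7), (3,5), (3,6), (3,7), (4,5), (4,6), (4,7), (5,6), (5,7), (6,7). Each pair (i,j) satisfies i < j and arr[i] > arr[j].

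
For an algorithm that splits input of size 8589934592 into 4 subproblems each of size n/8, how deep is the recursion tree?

For divide and conquer with division factor 8:

Problem sizes at each level:
Level 0: 8589934592
Level 1: 1073741824
Level 2: 134217728
Level 3: 16777216
Level 4: 2097152
Level 5: 262144
Level 6: 32768
Level 7: 4096
Level 8: 512
Level 9: 64
Level 10: 8
Level 11: 1

The root is level 0 and the size-1 base case is level 11 (the tree spans levels 0 through 11, i.e. 12 levels counting the root), so the depth is the number of divisions: log_8(8589934592) = 11

The recursion tree depth is log_8(8589934592) = 11. At each level, the problem size is divided by 8, so it takes 11 divisions to reduce to a base case of size 1. The algorithm makes 4 recursive calls at each level.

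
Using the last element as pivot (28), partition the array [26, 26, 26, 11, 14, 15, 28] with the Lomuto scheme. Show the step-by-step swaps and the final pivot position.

Lomuto partition with pivot = 28:

Initial array: [26, 26, 26, 11, 14, 15, 28]

arr[0]=26 <= 28: swap with position 0, array becomes [26, 26, 26, 11, 14, 15, 28]
arr[1]=26 <= 28: swap with position 1, array becomes [26, 26, 26, 11, 14, 15, 28]
arr[2]=26 <= 28: swap with position 2, array becomes [26, 26, 26, 11, 14, 15, 28]
arr[3]=11 <= 28: swap with position 3, array becomes [26, 26, 26, 11, 14, 15, 28]
arr[4]=14 <= 28: swap with position 4, array becomes [26, 26, 26, 11, 14, 15, 28]
arr[5]=15 <= 28: swap with position 5, array becomes [26, 26, 26, 11, 14, 15, 28]

Place pivot at position 6: [26, 26, 26, 11, 14, 15, 28]
Pivot position: 6

After partitioning with pivot 28, the array becomes [26, 26, 26, 11, 14, 15, 28]. The pivot is placed at index 6. All elements to the left of the pivot are <= 28, and all elements to the right are > 28.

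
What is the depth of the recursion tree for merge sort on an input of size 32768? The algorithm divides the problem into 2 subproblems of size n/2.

For divide and conquer with division factor 2:

Problem sizes at each level:
Level 0: 32768
Level 1: 16384
Level 2: 8192
Level 3: 4096
Level 4: 2048
Level 5: 1024
Level 6: 512
Level 7: 256
Level 8: 128
Level 9: 64
Level 10: 32
Level 11: 16
Level 12: 8
Level 13: 4
Level 14: 2
Level 15: 1

The root is level 0 and the size-1 base case is level 15 (the tree spans levels 0 through 15, i.e. 16 levels counting the root), so the depth is the number of divisions: log_2(32768) = 15

The recursion tree depth is log_2(32768) = 15. At each level, the problem size is divided by 2, so it takes 15 divisions to reduce to a base case of size 1. The algorithm makes 2 recursive calls at each level.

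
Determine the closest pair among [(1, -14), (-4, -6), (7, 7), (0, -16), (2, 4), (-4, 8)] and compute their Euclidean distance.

Computing all pairwise distances among 6 points:

d((1, -14), (-4, -6)) = 9.434
d((1, -14), (7, 7)) = 21.8403
d((1, -14), (0, -16)) = 2.2361 <-- minimum
d((1, -14), (2, 4)) = 18.0278
d((1, -14), (-4, 8)) = 22.561
d((-4, -6), (7, 7)) = 17.0294
d((-4, -6), (0, -16)) = 10.7703
d((-4, -6), (2, 4)) = 11.6619
d((-4, -6), (-4, 8)) = 14.0
d((7, 7), (0, -16)) = 24.0416
d((7, 7), (2, 4)) = 5.831
d((7, 7), (-4, 8)) = 11.0454
d((0, -16), (2, 4)) = 20.0998
d((0, -16), (-4, 8)) = 24.3311
d((2, 4), (-4, 8)) = 7.2111

Closest pair: (1, -14) and (0, -16) with distance 2.2361

The closest pair is (1, -14) and (0, -16) with Euclidean distance 2.2361. For 6 points, brute-force pairwise comparison is shown above. For large n, the divide-and-conquer algorithm (sort by x, recurse on halves, check the dividing strip) achieves O(n log n).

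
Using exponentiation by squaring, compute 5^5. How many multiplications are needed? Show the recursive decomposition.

Computing 5^5 by squaring (build up from 5^1; each line after the first costs one multiplication):

5^1 = 5
5^2 = (5^1)^2 = 5^2 = 25
5^4 = (5^2)^2 = 25^2 = 625
5^5 = 5 * 5^4 = 5 * 625 = 3125

Result: 3125
Multiplications needed: 3 (3 lines after 5^1)

5^5 = 3125. Using exponentiation by squaring, this requires 3 multiplications. The key idea: if the exponent is even, square the half-power; if odd, multiply by the base once.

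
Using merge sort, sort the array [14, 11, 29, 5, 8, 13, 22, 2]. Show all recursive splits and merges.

Merge sort trace:

Split: [14, 11, 29, 5, 8, 13, 22, 2] -> [14, 11, 29, 5] and [8, 13, 22, 2]
  Split: [14, 11, 29, 5] -> [14, 11] and [29, 5]
    Split: [14, 11] -> [14] and [11]
    Merge: [14] + [11] -> [11, 14]
    Split: [29, 5] -> [29] and [5]
    Merge: [29] + [5] -> [5, 29]
  Merge: [11, 14] + [5, 29] -> [5, 11, 14, 29]
  Split: [8, 13, 22, 2] -> [8, 13] and [22, 2]
    Split: [8, 13] -> [8] and [13]
    Merge: [8] + [13] -> [8, 13]
    Split: [22, 2] -> [22] and [2]
    Merge: [22] + [2] -> [2, 22]
  Merge: [8, 13] + [2, 22] -> [2, 8, 13, 22]
Merge: [5, 11, 14, 29] + [2, 8, 13, 22] -> [2, 5, 8, 11, 13, 14, 22, 29]

Final sorted array: [2, 5, 8, 11, 13, 14, 22, 29]

The merge sort proceeds by recursively splitting the array and merging sorted halves.
After all merges, the sorted array is [2, 5, 8, 11, 13, 14, 22, 29].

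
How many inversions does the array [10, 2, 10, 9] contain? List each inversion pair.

Finding inversions in [10, 2, 10, 9]:

(0, 1): arr[0]=10 > arr[1]=2
(0, 3): arr[0]=10 > arr[3]=9
(2, 3): arr[2]=10 > arr[3]=9

Total inversions: 3

The array has 3 inversion(s): (0,1), (0,3), (2,3). Each pair (i,j) satisfies i < j and arr[i] > arr[j].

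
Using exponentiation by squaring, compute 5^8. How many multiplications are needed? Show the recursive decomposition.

Computing 5^8 by squaring (build up from 5^1; each line after the first costs one multiplication):

5^1 = 5
5^2 = (5^1)^2 = 5^2 = 25
5^4 = (5^2)^2 = 25^2 = 625
5^8 = (5^4)^2 = 625^2 = 390625

Result: 390625
Multiplications needed: 3 (3 lines after 5^1)

5^8 = 390625. Using exponentiation by squaring, this requires 3 multiplications. The key idea: if the exponent is even, square the half-power; if odd, multiply by the base once.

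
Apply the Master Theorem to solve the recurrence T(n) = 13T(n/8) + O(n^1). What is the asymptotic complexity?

Master Theorem for T(n) = 13T(n/8) + O(n^1):

a = 13, b = 8, c = 1
log_b(a) = log_8(13) = 1.2335

Case 1: c = 1 < log_8(13) = 1.2335
T(n) = O(n^(log_8 13))

For T(n) = 13T(n/8) + O(n^1): log_8(13) = 1.2335. This is Case 1 of the Master Theorem (c < log_b(a), work dominated by leaves), giving O(n^(log_8 13)).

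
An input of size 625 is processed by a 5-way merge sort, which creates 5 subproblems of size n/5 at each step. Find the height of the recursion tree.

For divide and conquer with division factor 5:

Problem sizes at each level:
Level 0: 625
Level 1: 125
Level 2: 25
Level 3: 5
Level 4: 1

The root is level 0 and the size-1 base case is level 4 (the tree spans levels 0 through 4, i.e. 5 levels counting the root), so the depth is the number of divisions: log_5(625) = 4

The recursion tree depth is log_5(625) = 4. At each level, the problem size is divided by 5, so it takes 4 divisions to reduce to a base case of size 1. The algorithm makes 5 recursive calls at each level.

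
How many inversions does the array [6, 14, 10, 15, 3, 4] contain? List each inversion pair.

Finding inversions in [6, 14, 10, 15, 3, 4]:

(0, 4): arr[0]=6 > arr[4]=3
(0, 5): arr[0]=6 > arr[5]=4
(1, 2): arr[1]=14 > arr[2]=10
(1, 4): arr[1]=14 > arr[4]=3
(1, 5): arr[1]=14 > arr[5]=4
(2, 4): arr[2]=10 > arr[4]=3
(2, 5): arr[2]=10 > arr[5]=4
(3, 4): arr[3]=15 > arr[4]=3
(3, 5): arr[3]=15 > arr[5]=4

Total inversions: 9

The array has 9 inversion(s): (0,4), (0,5), (1,2), (1,4), (1,5), (2,4), (2,5), (3,4), (3,5). Each pair (i,j) satisfies i < j and arr[i] > arr[j].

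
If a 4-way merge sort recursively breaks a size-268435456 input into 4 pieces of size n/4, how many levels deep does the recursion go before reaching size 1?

For divide and conquer with division factor 4:

Problem sizes at each level:
Level 0: 268435456
Level 1: 67108864
Level 2: 16777216
Level 3: 4194304
Level 4: 1048576
Level 5: 262144
Level 6: 65536
Level 7: 16384
Level 8: 4096
Level 9: 1024
Level 10: 256
Level 11: 64
Level 12: 16
Level 13: 4
Level 14: 1

The root is level 0 and the size-1 base case is level 14 (the tree spans levels 0 through 14, i.e. 15 levels counting the root), so the depth is the number of divisions: log_4(268435456) = 14

The recursion tree depth is log_4(268435456) = 14. At each level, the problem size is divided by 4, so it takes 14 divisions to reduce to a base case of size 1. The algorithm makes 4 recursive calls at each level.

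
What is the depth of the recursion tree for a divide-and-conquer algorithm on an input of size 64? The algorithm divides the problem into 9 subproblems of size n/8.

For divide and conquer with division factor 8:

Problem sizes at each level:
Level 0: 64
Level 1: 8
Level 2: 1

The root is level 0 and the size-1 base case is level 2 (the tree spans levels 0 through 2, i.e. 3 levels counting the root), so the depth is the number of divisions: log_8(64) = 2

The recursion tree depth is log_8(64) = 2. At each level, the problem size is divided by 8, so it takes 2 divisions to reduce to a base case of size 1. The algorithm makes 9 recursive calls at each level.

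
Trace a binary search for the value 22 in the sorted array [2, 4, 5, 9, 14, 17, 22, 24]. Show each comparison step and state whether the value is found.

Binary search for 22 in [2, 4, 5, 9, 14, 17, 22, 24]:

lo=0, hi=7, mid=3, arr[mid]=9 -> 9 < 22, search right half
lo=4, hi=7, mid=5, arr[mid]=17 -> 17 < 22, search right half
lo=6, hi=7, mid=6, arr[mid]=22 -> Found target at index 6!

Binary search finds 22 at index 6 after 3 comparisons. The search repeatedly halves the search space by comparing with the middle element.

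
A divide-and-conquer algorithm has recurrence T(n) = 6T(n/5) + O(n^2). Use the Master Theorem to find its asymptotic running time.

Master Theorem for T(n) = 6T(n/5) + O(n^2):

a = 6, b = 5, c = 2
log_b(a) = log_5(6) = 1.1133

Case 3: c = 2 > log_5(6) = 1.1133
T(n) = O(n^2) = O(n^2)

For T(n) = 6T(n/5) + O(n^2): log_5(6) = 1.1133. This is Case 3 of the Master Theorem (c > log_b(a), work dominated by root), giving O(n^2).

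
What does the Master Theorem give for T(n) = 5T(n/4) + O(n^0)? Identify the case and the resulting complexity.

Master Theorem for T(n) = 5T(n/4) + O(n^0):

a = 5, b = 4, c = 0
log_b(a) = log_4(5) = 1.1610

Case 1: c = 0 < log_4(5) = 1.1610
T(n) = O(n^(log_4 5))

For T(n) = 5T(n/4) + O(n^0): log_4(5) = 1.1610. This is Case 1 of the Master Theorem (c < log_b(a), work dominated by leaves), giving O(n^(log_4 5)).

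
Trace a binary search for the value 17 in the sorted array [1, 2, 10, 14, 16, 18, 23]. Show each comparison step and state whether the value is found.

Binary search for 17 in [1, 2, 10, 14, 16, 18, 23]:

lo=0, hi=6, mid=3, arr[mid]=14 -> 14 < 17, search right half
lo=4, hi=6, mid=5, arr[mid]=18 -> 18 > 17, search left half
lo=4, hi=4, mid=4, arr[mid]=16 -> 16 < 17, search right half
lo=5 > hi=4, target 17 not found

Binary search determines that 17 is not in the array after 3 comparisons. The search space was exhausted without finding the target.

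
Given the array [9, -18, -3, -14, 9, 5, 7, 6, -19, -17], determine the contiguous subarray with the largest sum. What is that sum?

Using Kadane's algorithm on [9, -18, -3, -14, 9, 5, 7, 6, -19, -17]:

Scanning through the array:
Position 1 (value -18): max_ending_here = -9, max_so_far = 9
Position 2 (value -3): max_ending_here = -3, max_so_far = 9
Position 3 (value -14): max_ending_here = -14, max_so_far = 9
Position 4 (value 9): max_ending_here = 9, max_so_far = 9
Position 5 (value 5): max_ending_here = 14, max_so_far = 14
Position 6 (value 7): max_ending_here = 21, max_so_far = 21
Position 7 (value 6): max_ending_here = 27, max_so_far = 27
Position 8 (value -19): max_ending_here = 8, max_so_far = 27
Position 9 (value -17): max_ending_here = -9, max_so_far = 27

Maximum subarray: [9, 5, 7, 6]
Maximum sum: 27

The maximum subarray is [9, 5, 7, 6] with sum 27. This subarray runs from index 4 to index 7.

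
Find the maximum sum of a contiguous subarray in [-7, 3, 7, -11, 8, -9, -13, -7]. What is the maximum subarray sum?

Using Kadane's algorithm on [-7, 3, 7, -11, 8, -9, -13, -7]:

Scanning through the array:
Position 1 (value 3): max_ending_here = 3, max_so_far = 3
Position 2 (value 7): max_ending_here = 10, max_so_far = 10
Position 3 (value -11): max_ending_here = -1, max_so_far = 10
Position 4 (value 8): max_ending_here = 8, max_so_far = 10
Position 5 (value -9): max_ending_here = -1, max_so_far = 10
Position 6 (value -13): max_ending_here = -13, max_so_far = 10
Position 7 (value -7): max_ending_here = -7, max_so_far = 10

Maximum subarray: [3, 7]
Maximum sum: 10

The maximum subarray is [3, 7] with sum 10. This subarray runs from index 1 to index 2.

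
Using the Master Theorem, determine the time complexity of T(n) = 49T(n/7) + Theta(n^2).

Master Theorem for T(n) = 49T(n/7) + O(n^2):

a = 49, b = 7, c = 2
log_b(a) = log_7(49) = 2.0000

Case 2: c = 2 = log_7(49) = 2.0000
T(n) = O(n^2 log n) = O(n^2 log n)

For T(n) = 49T(n/7) + O(n^2): log_7(49) = 2.0000. This is Case 2 of the Master Theorem (c = log_b(a), equal work at all levels), giving O(n^2 log n).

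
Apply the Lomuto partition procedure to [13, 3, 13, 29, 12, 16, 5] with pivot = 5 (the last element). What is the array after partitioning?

Lomuto partition with pivot = 5:

Initial array: [13, 3, 13, 29, 12, 16, 5]

arr[0]=13 > 5: no swap
arr[1]=3 <= 5: swap with position 0, array becomes [3, 13, 13, 29, 12, 16, 5]
arr[2]=13 > 5: no swap
arr[3]=29 > 5: no swap
arr[4]=12 > 5: no swap
arr[5]=16 > 5: no swap

Place pivot at position 1: [3, 5, 13, 29, 12, 16, 13]
Pivot position: 1

After partitioning with pivot 5, the array becomes [3, 5, 13, 29, 12, 16, 13]. The pivot is placed at index 1. All elements to the left of the pivot are <= 5, and all elements to the right are > 5.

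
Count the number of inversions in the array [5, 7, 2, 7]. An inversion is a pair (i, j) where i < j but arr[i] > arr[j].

Finding inversions in [5, 7, 2, 7]:

(0, 2): arr[0]=5 > arr[2]=2
(1, 2): arr[1]=7 > arr[2]=2

Total inversions: 2

The array has 2 inversion(s): (0,2), (1,2). Each pair (i,j) satisfies i < j and arr[i] > arr[j].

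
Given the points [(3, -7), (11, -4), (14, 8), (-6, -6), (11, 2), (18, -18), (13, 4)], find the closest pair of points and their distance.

Computing all pairwise distances among 7 points:

d((3, -7), (11, -4)) = 8.544
d((3, -7), (14, 8)) = 18.6011
d((3, -7), (-6, -6)) = 9.0554
d((3, -7), (11, 2)) = 12.0416
d((3, -7), (18, -18)) = 18.6011
d((3, -7), (13, 4)) = 14.8661
d((11, -4), (14, 8)) = 12.3693
d((11, -4), (-6, -6)) = 17.1172
d((11, -4), (11, 2)) = 6.0
d((11, -4), (18, -18)) = 15.6525
d((11, -4), (13, 4)) = 8.2462
d((14, 8), (-6, -6)) = 24.4131
d((14, 8), (11, 2)) = 6.7082
d((14, 8), (18, -18)) = 26.3059
d((14, 8), (13, 4)) = 4.1231
d((-6, -6), (11, 2)) = 18.7883
d((-6, -6), (18, -18)) = 26.8328
d((-6, -6), (13, 4)) = 21.4709
d((11, 2), (18, -18)) = 21.1896
d((11, 2), (13, 4)) = 2.8284 <-- minimum
d((18, -18), (13, 4)) = 22.561

Closest pair: (11, 2) and (13, 4) with distance 2.8284

The closest pair is (11, 2) and (13, 4) with Euclidean distance 2.8284. For 7 points, brute-force pairwise comparison is shown above. For large n, the divide-and-conquer algorithm (sort by x, recurse on halves, check the dividing strip) achieves O(n log n).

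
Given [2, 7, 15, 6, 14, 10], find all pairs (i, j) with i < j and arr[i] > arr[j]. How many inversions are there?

Finding inversions in [2, 7, 15, 6, 14, 10]:

(1, 3): arr[1]=7 > arr[3]=6
(2, 3): arr[2]=15 > arr[3]=6
(2, 4): arr[2]=15 > arr[4]=14
(2, 5): arr[2]=15 > arr[5]=10
(4, 5): arr[4]=14 > arr[5]=10

Total inversions: 5

The array has 5 inversion(s): (1,3), (2,3), (2,4), (2,5), (4,5). Each pair (i,j) satisfies i < j and arr[i] > arr[j].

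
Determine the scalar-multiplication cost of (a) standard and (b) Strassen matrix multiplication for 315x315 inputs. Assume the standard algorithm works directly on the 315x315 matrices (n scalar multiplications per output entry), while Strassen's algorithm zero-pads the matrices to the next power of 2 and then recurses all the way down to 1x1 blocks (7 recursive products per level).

Matrix multiplication for 315x315 matrices:

Strassen's algorithm requires power-of-2 dimensions. Pad 315x315 to 512x512 (next power of 2).

Standard algorithm: 315^3 = 31255875 multiplications
Strassen's algorithm: 7^(log2(512)) = 7^9 = 40353607 multiplications
Difference: 31255875 - 40353607 = -9097732 (Strassen uses MORE here due to padding overhead — for small or just-over-power-of-2 n, padding can outweigh the per-level savings)

Standard: 31255875 multiplications (315^3). Strassen: 40353607 multiplications (7^9, after padding to 512x512). Strassen reduces 8 recursive multiplications to 7 at each level.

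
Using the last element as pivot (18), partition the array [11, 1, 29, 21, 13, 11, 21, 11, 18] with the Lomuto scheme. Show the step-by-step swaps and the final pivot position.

Lomuto partition with pivot = 18:

Initial array: [11, 1, 29, 21, 13, 11, 21, 11, 18]

arr[0]=11 <= 18: swap with position 0, array becomes [11, 1, 29, 21, 13, 11, 21, 11, 18]
arr[1]=1 <= 18: swap with position 1, array becomes [11, 1, 29, 21, 13, 11, 21, 11, 18]
arr[2]=29 > 18: no swap
arr[3]=21 > 18: no swap
arr[4]=13 <= 18: swap with position 2, array becomes [11, 1, 13, 21, 29, 11, 21, 11, 18]
arr[5]=11 <= 18: swap with position 3, array becomes [11, 1, 13, 11, 29, 21, 21, 11, 18]
arr[6]=21 > 18: no swap
arr[7]=11 <= 18: swap with position 4, array becomes [11, 1, 13, 11, 11, 21, 21, 29, 18]

Place pivot at position 5: [11, 1, 13, 11, 11, 18, 21, 29, 21]
Pivot position: 5

After partitioning with pivot 18, the array becomes [11, 1, 13, 11, 11, 18, 21, 29, 21]. The pivot is placed at index 5. All elements to the left of the pivot are <= 18, and all elements to the right are > 18.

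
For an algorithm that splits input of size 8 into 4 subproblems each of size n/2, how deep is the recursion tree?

For divide and conquer with division factor 2:

Problem sizes at each level:
Level 0: 8
Level 1: 4
Level 2: 2
Level 3: 1

The root is level 0 and the size-1 base case is level 3 (the tree spans levels 0 through 3, i.e. 4 levels counting the root), so the depth is the number of divisions: log_2(8) = 3

The recursion tree depth is log_2(8) = 3. At each level, the problem size is divided by 2, so it takes 3 divisions to reduce to a base case of size 1. The algorithm makes 4 recursive calls at each level.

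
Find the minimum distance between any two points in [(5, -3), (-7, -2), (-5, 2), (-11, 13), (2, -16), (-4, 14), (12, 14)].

Computing all pairwise distances among 7 points:

d((5, -3), (-7, -2)) = 12.0416
d((5, -3), (-5, 2)) = 11.1803
d((5, -3), (-11, 13)) = 22.6274
d((5, -3), (2, -16)) = 13.3417
d((5, -3), (-4, 14)) = 19.2354
d((5, -3), (12, 14)) = 18.3848
d((-7, -2), (-5, 2)) = 4.4721 <-- minimum
d((-7, -2), (-11, 13)) = 15.5242
d((-7, -2), (2, -16)) = 16.6433
d((-7, -2), (-4, 14)) = 16.2788
d((-7, -2), (12, 14)) = 24.8395
d((-5, 2), (-11, 13)) = 12.53
d((-5, 2), (2, -16)) = 19.3132
d((-5, 2), (-4, 14)) = 12.0416
d((-5, 2), (12, 14)) = 20.8087
d((-11, 13), (2, -16)) = 31.7805
d((-11, 13), (-4, 14)) = 7.0711
d((-11, 13), (12, 14)) = 23.0217
d((2, -16), (-4, 14)) = 30.5941
d((2, -16), (12, 14)) = 31.6228
d((-4, 14), (12, 14)) = 16.0

Closest pair: (-7, -2) and (-5, 2) with distance 4.4721

The closest pair is (-7, -2) and (-5, 2) with Euclidean distance 4.4721. For 7 points, brute-force pairwise comparison is shown above. For large n, the divide-and-conquer algorithm (sort by x, recurse on halves, check the dividing strip) achieves O(n log n).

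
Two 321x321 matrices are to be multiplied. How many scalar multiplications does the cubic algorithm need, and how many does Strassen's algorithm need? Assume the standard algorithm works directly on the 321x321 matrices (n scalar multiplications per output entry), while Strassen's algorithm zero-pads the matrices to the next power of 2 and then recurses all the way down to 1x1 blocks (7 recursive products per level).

Matrix multiplication for 321x321 matrices:

Strassen's algorithm requires power-of-2 dimensions. Pad 321x321 to 512x512 (next power of 2).

Standard algorithm: 321^3 = 33076161 multiplications
Strassen's algorithm: 7^(log2(512)) = 7^9 = 40353607 multiplications
Difference: 33076161 - 40353607 = -7277446 (Strassen uses MORE here due to padding overhead — for small or just-over-power-of-2 n, padding can outweigh the per-level savings)

Standard: 33076161 multiplications (321^3). Strassen: 40353607 multiplications (7^9, after padding to 512x512). Strassen reduces 8 recursive multiplications to 7 at each level.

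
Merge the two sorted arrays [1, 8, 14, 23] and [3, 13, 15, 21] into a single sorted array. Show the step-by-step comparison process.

Merging process:

Compare 1 vs 3: take 1 from left. Merged: [1]
Compare 8 vs 3: take 3 from right. Merged: [1, 3]
Compare 8 vs 13: take 8 from left. Merged: [1, 3, 8]
Compare 14 vs 13: take 13 from right. Merged: [1, 3, 8, 13]
Compare 14 vs 15: take 14 from left. Merged: [1, 3, 8, 13, 14]
Compare 23 vs 15: take 15 from right. Merged: [1, 3, 8, 13, 14, 15]
Compare 23 vs 21: take 21 from right. Merged: [1, 3, 8, 13, 14, 15, 21]
Append remaining from left: [23]. Merged: [1, 3, 8, 13, 14, 15, 21, 23]

Final merged array: [1, 3, 8, 13, 14, 15, 21, 23]
Total comparisons: 7

The merged array is [1, 3, 8, 13, 14, 15, 21, 23], requiring 7 comparisons. The merge step runs in O(n) time where n is the total number of elements.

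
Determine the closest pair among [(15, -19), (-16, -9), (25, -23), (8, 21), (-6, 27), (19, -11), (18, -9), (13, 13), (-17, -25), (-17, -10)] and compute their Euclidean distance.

Computing all pairwise distances among 10 points:

d((15, -19), (-16, -9)) = 32.573
d((15, -19), (25, -23)) = 10.7703
d((15, -19), (8, 21)) = 40.6079
d((15, -19), (-6, 27)) = 50.5668
d((15, -19), (19, -11)) = 8.9443
d((15, -19), (18, -9)) = 10.4403
d((15, -19), (13, 13)) = 32.0624
d((15, -19), (-17, -25)) = 32.5576
d((15, -19), (-17, -10)) = 33.2415
d((-16, -9), (25, -23)) = 43.3244
d((-16, -9), (8, 21)) = 38.4187
d((-16, -9), (-6, 27)) = 37.3631
d((-16, -9), (19, -11)) = 35.0571
d((-16, -9), (18, -9)) = 34.0
d((-16, -9), (13, 13)) = 36.4005
d((-16, -9), (-17, -25)) = 16.0312
d((-16, -9), (-17, -10)) = 1.4142 <-- minimum
d((25, -23), (8, 21)) = 47.1699
d((25, -23), (-6, 27)) = 58.8303
d((25, -23), (19, -11)) = 13.4164
d((25, -23), (18, -9)) = 15.6525
d((25, -23), (13, 13)) = 37.9473
d((25, -23), (-17, -25)) = 42.0476
d((25, -23), (-17, -10)) = 43.9659
d((8, 21), (-6, 27)) = 15.2315
d((8, 21), (19, -11)) = 33.8378
d((8, 21), (18, -9)) = 31.6228
d((8, 21), (13, 13)) = 9.434
d((8, 21), (-17, -25)) = 52.3546
d((8, 21), (-17, -10)) = 39.8246
d((-6, 27), (19, -11)) = 45.4863
d((-6, 27), (18, -9)) = 43.2666
d((-6, 27), (13, 13)) = 23.6008
d((-6, 27), (-17, -25)) = 53.1507
d((-6, 27), (-17, -10)) = 38.6005
d((19, -11), (18, -9)) = 2.2361
d((19, -11), (13, 13)) = 24.7386
d((19, -11), (-17, -25)) = 38.6264
d((19, -11), (-17, -10)) = 36.0139
d((18, -9), (13, 13)) = 22.561
d((18, -9), (-17, -25)) = 38.4838
d((18, -9), (-17, -10)) = 35.0143
d((13, 13), (-17, -25)) = 48.4149
d((13, 13), (-17, -10)) = 37.8021
d((-17, -25), (-17, -10)) = 15.0

Closest pair: (-16, -9) and (-17, -10) with distance 1.4142

The closest pair is (-16, -9) and (-17, -10) with Euclidean distance 1.4142. For 10 points, brute-force pairwise comparison is shown above. For large n, the divide-and-conquer algorithm (sort by x, recurse on halves, check the dividing strip) achieves O(n log n).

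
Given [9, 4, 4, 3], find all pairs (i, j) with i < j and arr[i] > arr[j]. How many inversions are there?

Finding inversions in [9, 4, 4, 3]:

(0, 1): arr[0]=9 > arr[1]=4
(0, 2): arr[0]=9 > arr[2]=4
(0, 3): arr[0]=9 > arr[3]=3
(1, 3): arr[1]=4 > arr[3]=3
(2, 3): arr[2]=4 > arr[3]=3

Total inversions: 5

The array has 5 inversion(s): (0,1), (0,2), (0,3), (1,3), (2,3). Each pair (i,j) satisfies i < j and arr[i] > arr[j].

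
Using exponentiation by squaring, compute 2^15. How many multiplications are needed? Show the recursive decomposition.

Computing 2^15 by squaring (build up from 2^1; each line after the first costs one multiplication):

2^1 = 2
2^2 = (2^1)^2 = 2^2 = 4
2^3 = 2 * 2^2 = 2 * 4 = 8
2^6 = (2^3)^2 = 8^2 = 64
2^7 = 2 * 2^6 = 2 * 64 = 128
2^14 = (2^7)^2 = 128^2 = 16384
2^15 = 2 * 2^14 = 2 * 16384 = 32768

Result: 32768
Multiplications needed: 6 (6 lines after 2^1)

2^15 = 32768. Using exponentiation by squaring, this requires 6 multiplications. The key idea: if the exponent is even, square the half-power; if odd, multiply by the base once.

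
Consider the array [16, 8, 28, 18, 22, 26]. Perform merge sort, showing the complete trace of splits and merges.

Merge sort trace:

Split: [16, 8, 28, 18, 22, 26] -> [16, 8, 28] and [18, 22, 26]
  Split: [16, 8, 28] -> [16] and [8, 28]
    Split: [8, 28] -> [8] and [28]
    Merge: [8] + [28] -> [8, 28]
  Merge: [16] + [8, 28] -> [8, 16, 28]
  Split: [18, 22, 26] -> [18] and [22, 26]
    Split: [22, 26] -> [22] and [26]
    Merge: [22] + [26] -> [22, 26]
  Merge: [18] + [22, 26] -> [18, 22, 26]
Merge: [8, 16, 28] + [18, 22, 26] -> [8, 16, 18, 22, 26, 28]

Final sorted array: [8, 16, 18, 22, 26, 28]

The merge sort proceeds by recursively splitting the array and merging sorted halves.
After all merges, the sorted array is [8, 16, 18, 22, 26, 28].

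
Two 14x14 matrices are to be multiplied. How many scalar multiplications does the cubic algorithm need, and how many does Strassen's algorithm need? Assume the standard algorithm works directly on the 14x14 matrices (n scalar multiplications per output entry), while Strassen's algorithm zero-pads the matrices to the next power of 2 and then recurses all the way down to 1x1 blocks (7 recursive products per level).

Matrix multiplication for 14x14 matrices:

Strassen's algorithm requires power-of-2 dimensions. Pad 14x14 to 16x16 (next power of 2).

Standard algorithm: 14^3 = 2744 multiplications
Strassen's algorithm: 7^(log2(16)) = 7^4 = 2401 multiplications
Savings: 2744 - 2401 = 343 multiplications

Standard: 2744 multiplications (14^3). Strassen: 2401 multiplications (7^4, after padding to 16x16). Strassen reduces 8 recursive multiplications to 7 at each level.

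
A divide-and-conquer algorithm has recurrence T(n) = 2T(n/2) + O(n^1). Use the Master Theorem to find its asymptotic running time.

Master Theorem for T(n) = 2T(n/2) + O(n^1):

a = 2, b = 2, c = 1
log_b(a) = log_2(2) = 1.0000

Case 2: c = 1 = log_2(2) = 1.0000
T(n) = O(n^1 log n) = O(n log n)

For T(n) = 2T(n/2) + O(n^1): log_2(2) = 1.0000. This is Case 2 of the Master Theorem (c = log_b(a), equal work at all levels), giving O(n log n).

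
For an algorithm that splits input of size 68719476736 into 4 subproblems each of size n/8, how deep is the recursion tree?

For divide and conquer with division factor 8:

Problem sizes at each level:
Level 0: 68719476736
Level 1: 8589934592
Level 2: 1073741824
Level 3: 134217728
Level 4: 16777216
Level 5: 2097152
Level 6: 262144
Level 7: 32768
Level 8: 4096
Level 9: 512
Level 10: 64
Level 11: 8
Level 12: 1

The root is level 0 and the size-1 base case is level 12 (the tree spans levels 0 through 12, i.e. 13 levels counting the root), so the depth is the number of divisions: log_8(68719476736) = 12

The recursion tree depth is log_8(68719476736) = 12. At each level, the problem size is divided by 8, so it takes 12 divisions to reduce to a base case of size 1. The algorithm makes 4 recursive calls at each level.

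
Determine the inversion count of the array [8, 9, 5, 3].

Finding inversions in [8, 9, 5, 3]:

(0, 2): arr[0]=8 > arr[2]=5
(0, 3): arr[0]=8 > arr[3]=3
(1, 2): arr[1]=9 > arr[2]=5
(1, 3): arr[1]=9 > arr[3]=3
(2, 3): arr[2]=5 > arr[3]=3

Total inversions: 5

The array has 5 inversion(s): (0,2), (0,3), (1,2), (1,3), (2,3). Each pair (i,j) satisfies i < j and arr[i] > arr[j].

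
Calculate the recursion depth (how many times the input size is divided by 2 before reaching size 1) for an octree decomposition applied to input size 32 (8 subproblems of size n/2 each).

For divide and conquer with division factor 2:

Problem sizes at each level:
Level 0: 32
Level 1: 16
Level 2: 8
Level 3: 4
Level 4: 2
Level 5: 1

The root is level 0 and the size-1 base case is level 5 (the tree spans levels 0 through 5, i.e. 6 levels counting the root), so the depth is the number of divisions: log_2(32) = 5

The recursion tree depth is log_2(32) = 5. At each level, the problem size is divided by 2, so it takes 5 divisions to reduce to a base case of size 1. The algorithm makes 8 recursive calls at each level.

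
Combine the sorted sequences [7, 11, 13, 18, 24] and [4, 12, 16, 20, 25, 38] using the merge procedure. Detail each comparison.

Merging process:

Compare 7 vs 4: take 4 from right. Merged: [4]
Compare 7 vs 12: take 7 from left. Merged: [4, 7]
Compare 11 vs 12: take 11 from left. Merged: [4, 7, 11]
Compare 13 vs 12: take 12 from right. Merged: [4, 7, 11, 12]
Compare 13 vs 16: take 13 from left. Merged: [4, 7, 11, 12, 13]
Compare 18 vs 16: take 16 from right. Merged: [4, 7, 11, 12, 13, 16]
Compare 18 vs 20: take 18 from left. Merged: [4, 7, 11, 12, 13, 16, 18]
Compare 24 vs 20: take 20 from right. Merged: [4, 7, 11, 12, 13, 16, 18, 20]
Compare 24 vs 25: take 24 from left. Merged: [4, 7, 11, 12, 13, 16, 18, 20, 24]
Append remaining from right: [25, 38]. Merged: [4, 7, 11, 12, 13, 16, 18, 20, 24, 25, 38]

Final merged array: [4, 7, 11, 12, 13, 16, 18, 20, 24, 25, 38]
Total comparisons: 9

The merged array is [4, 7, 11, 12, 13, 16, 18, 20, 24, 25, 38], requiring 9 comparisons. The merge step runs in O(n) time where n is the total number of elements.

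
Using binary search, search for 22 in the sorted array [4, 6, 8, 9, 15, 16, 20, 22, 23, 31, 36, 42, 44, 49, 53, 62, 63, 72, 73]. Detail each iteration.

Binary search for 22 in [4, 6, 8, 9, 15, 16, 20, 22, 23, 31, 36, 42, 44, 49, 53, 62, 63, 72, 73]:

lo=0, hi=18, mid=9, arr[mid]=31 -> 31 > 22, search left half
lo=0, hi=8, mid=4, arr[mid]=15 -> 15 < 22, search right half
lo=5, hi=8, mid=6, arr[mid]=20 -> 20 < 22, search right half
lo=7, hi=8, mid=7, arr[mid]=22 -> Found target at index 7!

Binary search finds 22 at index 7 after 4 comparisons. The search repeatedly halves the search space by comparing with the middle element.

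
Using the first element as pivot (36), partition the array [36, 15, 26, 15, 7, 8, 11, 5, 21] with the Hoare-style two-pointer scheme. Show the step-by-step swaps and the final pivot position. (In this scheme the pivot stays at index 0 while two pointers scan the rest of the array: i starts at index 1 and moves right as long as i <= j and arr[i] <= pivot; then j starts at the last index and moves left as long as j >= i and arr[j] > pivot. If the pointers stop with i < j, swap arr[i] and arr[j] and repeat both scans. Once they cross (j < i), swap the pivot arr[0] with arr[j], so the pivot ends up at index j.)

Hoare-style two-pointer partition with pivot = 36:

Initial array: [36, 15, 26, 15, 7, 8, 11, 5, 21]

Pointers start at i = 1, j = 8.
i ends at 9, j ends at 8: the pointers have crossed (j < i), so scanning stops.

Swap pivot arr[0] with arr[8] to place pivot at position 8: [21, 15, 26, 15, 7, 8, 11, 5, 36]
Pivot position: 8

After partitioning with pivot 36, the array becomes [21, 15, 26, 15, 7, 8, 11, 5, 36]. The pivot is placed at index 8. All elements to the left of the pivot are <= 36, and all elements to the right are > 36.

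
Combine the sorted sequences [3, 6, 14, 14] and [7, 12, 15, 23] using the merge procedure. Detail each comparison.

Merging process:

Compare 3 vs 7: take 3 from left. Merged: [3]
Compare 6 vs 7: take 6 from left. Merged: [3, 6]
Compare 14 vs 7: take 7 from right. Merged: [3, 6, 7]
Compare 14 vs 12: take 12 from right. Merged: [3, 6, 7, 12]
Compare 14 vs 15: take 14 from left. Merged: [3, 6, 7, 12, 14]
Compare 14 vs 15: take 14 from left. Merged: [3, 6, 7, 12, 14, 14]
Append remaining from right: [15, 23]. Merged: [3, 6, 7, 12, 14, 14, 15, 23]

Final merged array: [3, 6, 7, 12, 14, 14, 15, 23]
Total comparisons: 6

The merged array is [3, 6, 7, 12, 14, 14, 15, 23], requiring 6 comparisons. The merge step runs in O(n) time where n is the total number of elements.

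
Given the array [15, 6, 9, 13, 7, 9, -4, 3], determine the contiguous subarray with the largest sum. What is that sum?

Using Kadane's algorithm on [15, 6, 9, 13, 7, 9, -4, 3]:

Scanning through the array:
Position 1 (value 6): max_ending_here = 21, max_so_far = 21
Position 2 (value 9): max_ending_here = 30, max_so_far = 30
Position 3 (value 13): max_ending_here = 43, max_so_far = 43
Position 4 (value 7): max_ending_here = 50, max_so_far = 50
Position 5 (value 9): max_ending_here = 59, max_so_far = 59
Position 6 (value -4): max_ending_here = 55, max_so_far = 59
Position 7 (value 3): max_ending_here = 58, max_so_far = 59

Maximum subarray: [15, 6, 9, 13, 7, 9]
Maximum sum: 59

The maximum subarray is [15, 6, 9, 13, 7, 9] with sum 59. This subarray runs from index 0 to index 5.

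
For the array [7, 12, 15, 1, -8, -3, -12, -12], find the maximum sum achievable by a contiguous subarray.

Using Kadane's algorithm on [7, 12, 15, 1, -8, -3, -12, -12]:

Scanning through the array:
Position 1 (value 12): max_ending_here = 19, max_so_far = 19
Position 2 (value 15): max_ending_here = 34, max_so_far = 34
Position 3 (value 1): max_ending_here = 35, max_so_far = 35
Position 4 (value -8): max_ending_here = 27, max_so_far = 35
Position 5 (value -3): max_ending_here = 24, max_so_far = 35
Position 6 (value -12): max_ending_here = 12, max_so_far = 35
Position 7 (value -12): max_ending_here = 0, max_so_far = 35

Maximum subarray: [7, 12, 15, 1]
Maximum sum: 35

The maximum subarray is [7, 12, 15, 1] with sum 35. This subarray runs from index 0 to index 3.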